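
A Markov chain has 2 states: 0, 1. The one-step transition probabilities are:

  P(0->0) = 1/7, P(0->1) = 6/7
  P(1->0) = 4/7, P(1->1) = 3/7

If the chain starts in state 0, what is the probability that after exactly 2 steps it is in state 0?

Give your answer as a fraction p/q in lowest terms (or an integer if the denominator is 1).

Answer: 25/49

Derivation:
Computing P^2 by repeated multiplication:
P^1 =
  0: [1/7, 6/7]
  1: [4/7, 3/7]
P^2 =
  0: [25/49, 24/49]
  1: [16/49, 33/49]

(P^2)[0 -> 0] = 25/49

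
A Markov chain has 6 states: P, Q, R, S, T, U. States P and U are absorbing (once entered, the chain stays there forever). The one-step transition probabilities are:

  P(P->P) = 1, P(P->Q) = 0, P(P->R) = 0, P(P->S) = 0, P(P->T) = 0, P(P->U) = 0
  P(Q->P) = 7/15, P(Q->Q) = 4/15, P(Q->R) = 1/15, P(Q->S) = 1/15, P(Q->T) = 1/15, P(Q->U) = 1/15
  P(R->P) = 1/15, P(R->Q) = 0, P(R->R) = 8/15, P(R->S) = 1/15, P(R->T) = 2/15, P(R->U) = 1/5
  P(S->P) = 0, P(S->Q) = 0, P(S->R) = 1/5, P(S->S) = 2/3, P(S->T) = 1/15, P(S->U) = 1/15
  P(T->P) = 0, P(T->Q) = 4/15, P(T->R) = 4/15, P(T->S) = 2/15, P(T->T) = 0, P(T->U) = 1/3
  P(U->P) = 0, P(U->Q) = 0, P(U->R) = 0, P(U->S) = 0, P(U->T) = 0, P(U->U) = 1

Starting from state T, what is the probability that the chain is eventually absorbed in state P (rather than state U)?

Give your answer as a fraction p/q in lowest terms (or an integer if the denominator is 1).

Let a_i = P(absorbed in P | start in state i).
Boundary conditions: a_P = 1, a_U = 0.
For each transient state i, a_i = sum_j P(i->j) * a_j:
  a_Q = 7/15*a_P + 4/15*a_Q + 1/15*a_R + 1/15*a_S + 1/15*a_T + 1/15*a_U
  a_R = 1/15*a_P + 0*a_Q + 8/15*a_R + 1/15*a_S + 2/15*a_T + 1/5*a_U
  a_S = 0*a_P + 0*a_Q + 1/5*a_R + 2/3*a_S + 1/15*a_T + 1/15*a_U
  a_T = 0*a_P + 4/15*a_Q + 4/15*a_R + 2/15*a_S + 0*a_T + 1/3*a_U

Substituting a_P = 1 and a_U = 0, rearrange to (I - Q) a = r where r[i] = P(i -> P):
  [11/15, -1/15, -1/15, -1/15] . (a_Q, a_R, a_S, a_T) = 7/15
  [0, 7/15, -1/15, -2/15] . (a_Q, a_R, a_S, a_T) = 1/15
  [0, -1/5, 1/3, -1/15] . (a_Q, a_R, a_S, a_T) = 0
  [-4/15, -4/15, -2/15, 1] . (a_Q, a_R, a_S, a_T) = 0

Solving yields:
  a_Q = 1509/2143
  a_R = 1087/4286
  a_S = 895/4286
  a_T = 607/2143

Starting state is T, so the absorption probability is a_T = 607/2143.

Answer: 607/2143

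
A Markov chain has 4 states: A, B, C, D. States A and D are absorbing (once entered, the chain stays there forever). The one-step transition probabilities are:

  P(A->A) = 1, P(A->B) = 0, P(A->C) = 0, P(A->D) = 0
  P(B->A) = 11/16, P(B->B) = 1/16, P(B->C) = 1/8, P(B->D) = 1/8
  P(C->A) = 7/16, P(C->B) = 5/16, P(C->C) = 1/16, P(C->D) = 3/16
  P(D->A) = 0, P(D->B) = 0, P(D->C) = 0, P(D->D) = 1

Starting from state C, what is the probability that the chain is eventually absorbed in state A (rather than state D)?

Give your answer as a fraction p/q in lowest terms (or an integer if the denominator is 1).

Let a_i = P(absorbed in A | start in state i).
Boundary conditions: a_A = 1, a_D = 0.
For each transient state i, a_i = sum_j P(i->j) * a_j:
  a_B = 11/16*a_A + 1/16*a_B + 1/8*a_C + 1/8*a_D
  a_C = 7/16*a_A + 5/16*a_B + 1/16*a_C + 3/16*a_D

Substituting a_A = 1 and a_D = 0, rearrange to (I - Q) a = r where r[i] = P(i -> A):
  [15/16, -1/8] . (a_B, a_C) = 11/16
  [-5/16, 15/16] . (a_B, a_C) = 7/16

Solving yields:
  a_B = 179/215
  a_C = 32/43

Starting state is C, so the absorption probability is a_C = 32/43.

Answer: 32/43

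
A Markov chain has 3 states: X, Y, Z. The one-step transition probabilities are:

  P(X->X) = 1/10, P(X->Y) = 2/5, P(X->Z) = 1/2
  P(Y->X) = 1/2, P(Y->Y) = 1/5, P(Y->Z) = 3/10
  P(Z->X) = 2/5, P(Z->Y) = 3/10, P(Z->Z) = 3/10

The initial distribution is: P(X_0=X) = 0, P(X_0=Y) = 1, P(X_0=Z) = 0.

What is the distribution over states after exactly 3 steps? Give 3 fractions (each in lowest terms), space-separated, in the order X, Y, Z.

Propagating the distribution step by step (d_{t+1} = d_t * P):
d_0 = (X=0, Y=1, Z=0)
  d_1[X] = 0*1/10 + 1*1/2 + 0*2/5 = 1/2
  d_1[Y] = 0*2/5 + 1*1/5 + 0*3/10 = 1/5
  d_1[Z] = 0*1/2 + 1*3/10 + 0*3/10 = 3/10
d_1 = (X=1/2, Y=1/5, Z=3/10)
  d_2[X] = 1/2*1/10 + 1/5*1/2 + 3/10*2/5 = 27/100
  d_2[Y] = 1/2*2/5 + 1/5*1/5 + 3/10*3/10 = 33/100
  d_2[Z] = 1/2*1/2 + 1/5*3/10 + 3/10*3/10 = 2/5
d_2 = (X=27/100, Y=33/100, Z=2/5)
  d_3[X] = 27/100*1/10 + 33/100*1/2 + 2/5*2/5 = 44/125
  d_3[Y] = 27/100*2/5 + 33/100*1/5 + 2/5*3/10 = 147/500
  d_3[Z] = 27/100*1/2 + 33/100*3/10 + 2/5*3/10 = 177/500
d_3 = (X=44/125, Y=147/500, Z=177/500)

Answer: 44/125 147/500 177/500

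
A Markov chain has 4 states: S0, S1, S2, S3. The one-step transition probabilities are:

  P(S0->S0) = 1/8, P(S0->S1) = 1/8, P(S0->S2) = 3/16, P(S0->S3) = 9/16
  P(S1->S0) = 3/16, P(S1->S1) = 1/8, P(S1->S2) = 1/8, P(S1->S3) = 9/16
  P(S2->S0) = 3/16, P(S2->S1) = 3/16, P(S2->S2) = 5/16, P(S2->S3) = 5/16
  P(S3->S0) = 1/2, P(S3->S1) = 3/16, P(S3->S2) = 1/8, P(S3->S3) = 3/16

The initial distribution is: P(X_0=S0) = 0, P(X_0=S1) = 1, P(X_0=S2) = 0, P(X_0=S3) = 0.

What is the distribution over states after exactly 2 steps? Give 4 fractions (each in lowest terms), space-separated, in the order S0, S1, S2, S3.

Answer: 45/128 43/256 41/256 41/128

Derivation:
Propagating the distribution step by step (d_{t+1} = d_t * P):
d_0 = (S0=0, S1=1, S2=0, S3=0)
  d_1[S0] = 0*1/8 + 1*3/16 + 0*3/16 + 0*1/2 = 3/16
  d_1[S1] = 0*1/8 + 1*1/8 + 0*3/16 + 0*3/16 = 1/8
  d_1[S2] = 0*3/16 + 1*1/8 + 0*5/16 + 0*1/8 = 1/8
  d_1[S3] = 0*9/16 + 1*9/16 + 0*5/16 + 0*3/16 = 9/16
d_1 = (S0=3/16, S1=1/8, S2=1/8, S3=9/16)
  d_2[S0] = 3/16*1/8 + 1/8*3/16 + 1/8*3/16 + 9/16*1/2 = 45/128
  d_2[S1] = 3/16*1/8 + 1/8*1/8 + 1/8*3/16 + 9/16*3/16 = 43/256
  d_2[S2] = 3/16*3/16 + 1/8*1/8 + 1/8*5/16 + 9/16*1/8 = 41/256
  d_2[S3] = 3/16*9/16 + 1/8*9/16 + 1/8*5/16 + 9/16*3/16 = 41/128
d_2 = (S0=45/128, S1=43/256, S2=41/256, S3=41/128)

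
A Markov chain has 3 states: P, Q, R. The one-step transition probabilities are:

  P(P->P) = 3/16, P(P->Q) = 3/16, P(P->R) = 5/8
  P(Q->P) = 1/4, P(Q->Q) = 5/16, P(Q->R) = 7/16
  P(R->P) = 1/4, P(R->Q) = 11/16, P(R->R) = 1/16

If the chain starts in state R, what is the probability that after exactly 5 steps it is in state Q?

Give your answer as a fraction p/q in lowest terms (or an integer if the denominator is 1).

Computing P^5 by repeated multiplication:
P^1 =
  P: [3/16, 3/16, 5/8]
  Q: [1/4, 5/16, 7/16]
  R: [1/4, 11/16, 1/16]
P^2 =
  P: [61/256, 67/128, 61/256]
  Q: [15/64, 57/128, 41/128]
  R: [15/64, 39/128, 59/128]
P^3 =
  P: [963/4096, 381/1024, 1609/4096]
  Q: [241/1024, 413/1024, 185/512]
  R: [241/1024, 467/1024, 79/256]
P^4 =
  P: [15421/65536, 1763/4096, 21907/65536]
  Q: [3855/16384, 3429/8192, 5671/16384]
  R: [3855/16384, 3267/8192, 5995/16384]
P^5 =
  P: [246723/1048576, 53535/131072, 373573/1048576]
  Q: [61681/262144, 27059/65536, 92227/262144]
  R: [61681/262144, 27545/65536, 90283/262144]

(P^5)[R -> Q] = 27545/65536

Answer: 27545/65536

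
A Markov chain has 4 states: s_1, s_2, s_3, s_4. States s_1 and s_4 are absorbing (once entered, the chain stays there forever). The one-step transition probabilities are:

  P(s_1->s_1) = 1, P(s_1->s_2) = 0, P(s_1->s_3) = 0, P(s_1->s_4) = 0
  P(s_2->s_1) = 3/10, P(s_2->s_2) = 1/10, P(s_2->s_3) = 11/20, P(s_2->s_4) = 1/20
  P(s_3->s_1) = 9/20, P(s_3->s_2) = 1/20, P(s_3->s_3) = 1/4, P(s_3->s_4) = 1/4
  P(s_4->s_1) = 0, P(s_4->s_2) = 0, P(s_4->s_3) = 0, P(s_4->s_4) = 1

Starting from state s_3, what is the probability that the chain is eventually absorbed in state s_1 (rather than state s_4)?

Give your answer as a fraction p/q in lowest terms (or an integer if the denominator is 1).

Let a_i = P(absorbed in s_1 | start in state i).
Boundary conditions: a_s_1 = 1, a_s_4 = 0.
For each transient state i, a_i = sum_j P(i->j) * a_j:
  a_s_2 = 3/10*a_s_1 + 1/10*a_s_2 + 11/20*a_s_3 + 1/20*a_s_4
  a_s_3 = 9/20*a_s_1 + 1/20*a_s_2 + 1/4*a_s_3 + 1/4*a_s_4

Substituting a_s_1 = 1 and a_s_4 = 0, rearrange to (I - Q) a = r where r[i] = P(i -> s_1):
  [9/10, -11/20] . (a_s_2, a_s_3) = 3/10
  [-1/20, 3/4] . (a_s_2, a_s_3) = 9/20

Solving yields:
  a_s_2 = 27/37
  a_s_3 = 24/37

Starting state is s_3, so the absorption probability is a_s_3 = 24/37.

Answer: 24/37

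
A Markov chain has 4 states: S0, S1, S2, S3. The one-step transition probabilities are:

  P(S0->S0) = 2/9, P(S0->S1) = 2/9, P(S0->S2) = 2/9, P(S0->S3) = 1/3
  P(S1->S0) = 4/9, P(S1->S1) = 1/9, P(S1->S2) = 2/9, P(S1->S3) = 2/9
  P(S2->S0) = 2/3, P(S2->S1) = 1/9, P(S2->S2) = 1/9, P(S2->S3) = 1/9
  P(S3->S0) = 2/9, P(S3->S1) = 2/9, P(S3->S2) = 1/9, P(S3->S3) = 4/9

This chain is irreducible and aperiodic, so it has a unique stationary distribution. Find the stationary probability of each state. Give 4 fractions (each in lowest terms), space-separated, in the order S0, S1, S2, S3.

Answer: 24/71 13/71 12/71 22/71

Derivation:
The stationary distribution satisfies pi = pi * P, i.e.:
  pi_S0 = 2/9*pi_S0 + 4/9*pi_S1 + 2/3*pi_S2 + 2/9*pi_S3
  pi_S1 = 2/9*pi_S0 + 1/9*pi_S1 + 1/9*pi_S2 + 2/9*pi_S3
  pi_S2 = 2/9*pi_S0 + 2/9*pi_S1 + 1/9*pi_S2 + 1/9*pi_S3
  pi_S3 = 1/3*pi_S0 + 2/9*pi_S1 + 1/9*pi_S2 + 4/9*pi_S3
with normalization: pi_S0 + pi_S1 + pi_S2 + pi_S3 = 1.

Using the first 3 balance equations plus normalization, the linear system A*pi = b is:
  [-7/9, 4/9, 2/3, 2/9] . pi = 0
  [2/9, -8/9, 1/9, 2/9] . pi = 0
  [2/9, 2/9, -8/9, 1/9] . pi = 0
  [1, 1, 1, 1] . pi = 1

Solving yields:
  pi_S0 = 24/71
  pi_S1 = 13/71
  pi_S2 = 12/71
  pi_S3 = 22/71

Verification (pi * P):
  24/71*2/9 + 13/71*4/9 + 12/71*2/3 + 22/71*2/9 = 24/71 = pi_S0  (ok)
  24/71*2/9 + 13/71*1/9 + 12/71*1/9 + 22/71*2/9 = 13/71 = pi_S1  (ok)
  24/71*2/9 + 13/71*2/9 + 12/71*1/9 + 22/71*1/9 = 12/71 = pi_S2  (ok)
  24/71*1/3 + 13/71*2/9 + 12/71*1/9 + 22/71*4/9 = 22/71 = pi_S3  (ok)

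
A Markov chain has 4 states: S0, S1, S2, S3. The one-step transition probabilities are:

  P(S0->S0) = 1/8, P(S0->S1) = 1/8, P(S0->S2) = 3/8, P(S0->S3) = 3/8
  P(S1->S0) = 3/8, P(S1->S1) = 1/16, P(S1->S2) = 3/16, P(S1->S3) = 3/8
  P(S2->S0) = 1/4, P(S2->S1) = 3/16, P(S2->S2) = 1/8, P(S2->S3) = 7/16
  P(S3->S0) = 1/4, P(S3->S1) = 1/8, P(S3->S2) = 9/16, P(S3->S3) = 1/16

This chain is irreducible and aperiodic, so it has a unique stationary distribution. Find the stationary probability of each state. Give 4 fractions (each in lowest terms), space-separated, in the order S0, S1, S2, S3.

The stationary distribution satisfies pi = pi * P, i.e.:
  pi_S0 = 1/8*pi_S0 + 3/8*pi_S1 + 1/4*pi_S2 + 1/4*pi_S3
  pi_S1 = 1/8*pi_S0 + 1/16*pi_S1 + 3/16*pi_S2 + 1/8*pi_S3
  pi_S2 = 3/8*pi_S0 + 3/16*pi_S1 + 1/8*pi_S2 + 9/16*pi_S3
  pi_S3 = 3/8*pi_S0 + 3/8*pi_S1 + 7/16*pi_S2 + 1/16*pi_S3
with normalization: pi_S0 + pi_S1 + pi_S2 + pi_S3 = 1.

Using the first 3 balance equations plus normalization, the linear system A*pi = b is:
  [-7/8, 3/8, 1/4, 1/4] . pi = 0
  [1/8, -15/16, 3/16, 1/8] . pi = 0
  [3/8, 3/16, -7/8, 9/16] . pi = 0
  [1, 1, 1, 1] . pi = 1

Solving yields:
  pi_S0 = 283/1192
  pi_S1 = 163/1192
  pi_S2 = 387/1192
  pi_S3 = 359/1192

Verification (pi * P):
  283/1192*1/8 + 163/1192*3/8 + 387/1192*1/4 + 359/1192*1/4 = 283/1192 = pi_S0  (ok)
  283/1192*1/8 + 163/1192*1/16 + 387/1192*3/16 + 359/1192*1/8 = 163/1192 = pi_S1  (ok)
  283/1192*3/8 + 163/1192*3/16 + 387/1192*1/8 + 359/1192*9/16 = 387/1192 = pi_S2  (ok)
  283/1192*3/8 + 163/1192*3/8 + 387/1192*7/16 + 359/1192*1/16 = 359/1192 = pi_S3  (ok)

Answer: 283/1192 163/1192 387/1192 359/1192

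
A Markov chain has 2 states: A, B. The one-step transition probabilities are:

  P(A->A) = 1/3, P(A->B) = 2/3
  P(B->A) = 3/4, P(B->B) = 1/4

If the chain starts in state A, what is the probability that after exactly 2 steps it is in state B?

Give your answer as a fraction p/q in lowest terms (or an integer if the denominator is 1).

Computing P^2 by repeated multiplication:
P^1 =
  A: [1/3, 2/3]
  B: [3/4, 1/4]
P^2 =
  A: [11/18, 7/18]
  B: [7/16, 9/16]

(P^2)[A -> B] = 7/18

Answer: 7/18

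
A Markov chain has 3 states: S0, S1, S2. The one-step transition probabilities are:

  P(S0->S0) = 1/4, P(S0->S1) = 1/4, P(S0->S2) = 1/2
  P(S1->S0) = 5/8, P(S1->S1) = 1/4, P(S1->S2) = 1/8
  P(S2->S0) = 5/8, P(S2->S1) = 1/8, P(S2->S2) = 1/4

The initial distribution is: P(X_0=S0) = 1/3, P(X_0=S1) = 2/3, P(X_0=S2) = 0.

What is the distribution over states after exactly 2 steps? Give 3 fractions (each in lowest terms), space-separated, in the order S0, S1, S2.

Propagating the distribution step by step (d_{t+1} = d_t * P):
d_0 = (S0=1/3, S1=2/3, S2=0)
  d_1[S0] = 1/3*1/4 + 2/3*5/8 + 0*5/8 = 1/2
  d_1[S1] = 1/3*1/4 + 2/3*1/4 + 0*1/8 = 1/4
  d_1[S2] = 1/3*1/2 + 2/3*1/8 + 0*1/4 = 1/4
d_1 = (S0=1/2, S1=1/4, S2=1/4)
  d_2[S0] = 1/2*1/4 + 1/4*5/8 + 1/4*5/8 = 7/16
  d_2[S1] = 1/2*1/4 + 1/4*1/4 + 1/4*1/8 = 7/32
  d_2[S2] = 1/2*1/2 + 1/4*1/8 + 1/4*1/4 = 11/32
d_2 = (S0=7/16, S1=7/32, S2=11/32)

Answer: 7/16 7/32 11/32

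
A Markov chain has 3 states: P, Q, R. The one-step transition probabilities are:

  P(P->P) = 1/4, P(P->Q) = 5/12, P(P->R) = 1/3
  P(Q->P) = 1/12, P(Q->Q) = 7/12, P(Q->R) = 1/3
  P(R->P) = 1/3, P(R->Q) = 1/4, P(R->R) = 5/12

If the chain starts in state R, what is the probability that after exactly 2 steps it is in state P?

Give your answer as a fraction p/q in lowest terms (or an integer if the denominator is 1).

Answer: 35/144

Derivation:
Computing P^2 by repeated multiplication:
P^1 =
  P: [1/4, 5/12, 1/3]
  Q: [1/12, 7/12, 1/3]
  R: [1/3, 1/4, 5/12]
P^2 =
  P: [5/24, 31/72, 13/36]
  Q: [13/72, 11/24, 13/36]
  R: [35/144, 7/18, 53/144]

(P^2)[R -> P] = 35/144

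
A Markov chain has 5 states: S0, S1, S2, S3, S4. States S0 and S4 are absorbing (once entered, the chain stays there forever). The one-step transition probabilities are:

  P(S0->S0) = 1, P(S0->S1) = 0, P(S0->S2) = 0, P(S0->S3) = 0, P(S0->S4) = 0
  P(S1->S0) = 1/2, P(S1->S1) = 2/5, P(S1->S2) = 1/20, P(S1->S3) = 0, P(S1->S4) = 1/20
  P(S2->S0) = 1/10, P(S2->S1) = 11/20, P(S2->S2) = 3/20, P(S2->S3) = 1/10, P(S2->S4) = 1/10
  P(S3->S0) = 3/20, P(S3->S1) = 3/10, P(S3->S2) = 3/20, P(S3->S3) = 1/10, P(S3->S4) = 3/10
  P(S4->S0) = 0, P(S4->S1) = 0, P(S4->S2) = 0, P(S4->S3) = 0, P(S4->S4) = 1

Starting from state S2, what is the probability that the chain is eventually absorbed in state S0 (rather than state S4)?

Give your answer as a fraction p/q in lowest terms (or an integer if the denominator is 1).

Answer: 434/565

Derivation:
Let a_i = P(absorbed in S0 | start in state i).
Boundary conditions: a_S0 = 1, a_S4 = 0.
For each transient state i, a_i = sum_j P(i->j) * a_j:
  a_S1 = 1/2*a_S0 + 2/5*a_S1 + 1/20*a_S2 + 0*a_S3 + 1/20*a_S4
  a_S2 = 1/10*a_S0 + 11/20*a_S1 + 3/20*a_S2 + 1/10*a_S3 + 1/10*a_S4
  a_S3 = 3/20*a_S0 + 3/10*a_S1 + 3/20*a_S2 + 1/10*a_S3 + 3/10*a_S4

Substituting a_S0 = 1 and a_S4 = 0, rearrange to (I - Q) a = r where r[i] = P(i -> S0):
  [3/5, -1/20, 0] . (a_S1, a_S2, a_S3) = 1/2
  [-11/20, 17/20, -1/10] . (a_S1, a_S2, a_S3) = 1/10
  [-3/10, -3/20, 9/10] . (a_S1, a_S2, a_S3) = 3/20

Solving yields:
  a_S1 = 507/565
  a_S2 = 434/565
  a_S3 = 671/1130

Starting state is S2, so the absorption probability is a_S2 = 434/565.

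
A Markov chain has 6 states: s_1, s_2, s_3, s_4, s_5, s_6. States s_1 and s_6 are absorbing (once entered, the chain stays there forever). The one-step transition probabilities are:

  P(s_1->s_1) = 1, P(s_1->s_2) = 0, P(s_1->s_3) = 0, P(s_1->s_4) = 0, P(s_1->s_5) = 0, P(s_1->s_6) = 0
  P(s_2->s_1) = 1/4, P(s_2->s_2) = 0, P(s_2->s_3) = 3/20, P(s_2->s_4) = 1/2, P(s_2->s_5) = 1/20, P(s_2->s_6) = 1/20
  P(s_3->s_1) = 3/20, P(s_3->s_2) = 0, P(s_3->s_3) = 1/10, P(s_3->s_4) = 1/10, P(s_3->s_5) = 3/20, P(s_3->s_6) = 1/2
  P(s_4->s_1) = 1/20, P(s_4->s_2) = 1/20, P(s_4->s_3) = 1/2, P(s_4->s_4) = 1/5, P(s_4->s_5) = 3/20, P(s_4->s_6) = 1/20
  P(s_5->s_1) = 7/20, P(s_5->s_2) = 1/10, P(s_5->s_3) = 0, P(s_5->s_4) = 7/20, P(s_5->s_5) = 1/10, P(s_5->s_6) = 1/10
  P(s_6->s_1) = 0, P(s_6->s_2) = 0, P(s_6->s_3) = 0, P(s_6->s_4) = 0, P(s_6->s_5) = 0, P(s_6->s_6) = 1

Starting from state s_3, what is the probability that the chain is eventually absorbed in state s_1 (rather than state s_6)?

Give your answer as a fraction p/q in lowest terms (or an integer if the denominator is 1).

Let a_i = P(absorbed in s_1 | start in state i).
Boundary conditions: a_s_1 = 1, a_s_6 = 0.
For each transient state i, a_i = sum_j P(i->j) * a_j:
  a_s_2 = 1/4*a_s_1 + 0*a_s_2 + 3/20*a_s_3 + 1/2*a_s_4 + 1/20*a_s_5 + 1/20*a_s_6
  a_s_3 = 3/20*a_s_1 + 0*a_s_2 + 1/10*a_s_3 + 1/10*a_s_4 + 3/20*a_s_5 + 1/2*a_s_6
  a_s_4 = 1/20*a_s_1 + 1/20*a_s_2 + 1/2*a_s_3 + 1/5*a_s_4 + 3/20*a_s_5 + 1/20*a_s_6
  a_s_5 = 7/20*a_s_1 + 1/10*a_s_2 + 0*a_s_3 + 7/20*a_s_4 + 1/10*a_s_5 + 1/10*a_s_6

Substituting a_s_1 = 1 and a_s_6 = 0, rearrange to (I - Q) a = r where r[i] = P(i -> s_1):
  [1, -3/20, -1/2, -1/20] . (a_s_2, a_s_3, a_s_4, a_s_5) = 1/4
  [0, 9/10, -1/10, -3/20] . (a_s_2, a_s_3, a_s_4, a_s_5) = 3/20
  [-1/20, -1/2, 4/5, -3/20] . (a_s_2, a_s_3, a_s_4, a_s_5) = 1/20
  [-1/10, 0, -7/20, 9/10] . (a_s_2, a_s_3, a_s_4, a_s_5) = 7/20

Solving yields:
  a_s_2 = 41620/78643
  a_s_3 = 24568/78643
  a_s_4 = 31791/78643
  a_s_5 = 47571/78643

Starting state is s_3, so the absorption probability is a_s_3 = 24568/78643.

Answer: 24568/78643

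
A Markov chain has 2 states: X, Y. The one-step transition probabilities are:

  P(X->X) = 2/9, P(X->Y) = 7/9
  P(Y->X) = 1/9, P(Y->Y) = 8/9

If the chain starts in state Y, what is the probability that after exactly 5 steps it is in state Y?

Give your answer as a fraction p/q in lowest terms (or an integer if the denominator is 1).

Answer: 51668/59049

Derivation:
Computing P^5 by repeated multiplication:
P^1 =
  X: [2/9, 7/9]
  Y: [1/9, 8/9]
P^2 =
  X: [11/81, 70/81]
  Y: [10/81, 71/81]
P^3 =
  X: [92/729, 637/729]
  Y: [91/729, 638/729]
P^4 =
  X: [821/6561, 5740/6561]
  Y: [820/6561, 5741/6561]
P^5 =
  X: [7382/59049, 51667/59049]
  Y: [7381/59049, 51668/59049]

(P^5)[Y -> Y] = 51668/59049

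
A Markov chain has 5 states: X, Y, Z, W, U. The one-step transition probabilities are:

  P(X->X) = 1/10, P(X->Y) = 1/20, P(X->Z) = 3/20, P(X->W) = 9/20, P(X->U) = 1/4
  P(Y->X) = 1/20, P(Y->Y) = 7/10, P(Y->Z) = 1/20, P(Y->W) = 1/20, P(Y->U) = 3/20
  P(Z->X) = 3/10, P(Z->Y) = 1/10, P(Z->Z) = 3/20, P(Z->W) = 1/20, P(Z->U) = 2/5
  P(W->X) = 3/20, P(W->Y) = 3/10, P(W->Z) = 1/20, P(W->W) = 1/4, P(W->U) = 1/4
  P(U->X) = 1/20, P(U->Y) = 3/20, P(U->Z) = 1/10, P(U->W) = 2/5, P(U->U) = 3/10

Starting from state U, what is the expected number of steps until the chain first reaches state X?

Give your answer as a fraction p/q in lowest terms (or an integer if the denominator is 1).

Answer: 21160/1883

Derivation:
Let h_i = expected steps to first reach X from state i.
Boundary: h_X = 0.
First-step equations for the other states:
  h_Y = 1 + 1/20*h_X + 7/10*h_Y + 1/20*h_Z + 1/20*h_W + 3/20*h_U
  h_Z = 1 + 3/10*h_X + 1/10*h_Y + 3/20*h_Z + 1/20*h_W + 2/5*h_U
  h_W = 1 + 3/20*h_X + 3/10*h_Y + 1/20*h_Z + 1/4*h_W + 1/4*h_U
  h_U = 1 + 1/20*h_X + 3/20*h_Y + 1/10*h_Z + 2/5*h_W + 3/10*h_U

Substituting h_X = 0 and rearranging gives the linear system (I - Q) h = 1:
  [3/10, -1/20, -1/20, -3/20] . (h_Y, h_Z, h_W, h_U) = 1
  [-1/10, 17/20, -1/20, -2/5] . (h_Y, h_Z, h_W, h_U) = 1
  [-3/10, -1/20, 3/4, -1/4] . (h_Y, h_Z, h_W, h_U) = 1
  [-3/20, -1/10, -2/5, 7/10] . (h_Y, h_Z, h_W, h_U) = 1

Solving yields:
  h_Y = 3260/269
  h_Z = 16020/1883
  h_W = 19760/1883
  h_U = 21160/1883

Starting state is U, so the expected hitting time is h_U = 21160/1883.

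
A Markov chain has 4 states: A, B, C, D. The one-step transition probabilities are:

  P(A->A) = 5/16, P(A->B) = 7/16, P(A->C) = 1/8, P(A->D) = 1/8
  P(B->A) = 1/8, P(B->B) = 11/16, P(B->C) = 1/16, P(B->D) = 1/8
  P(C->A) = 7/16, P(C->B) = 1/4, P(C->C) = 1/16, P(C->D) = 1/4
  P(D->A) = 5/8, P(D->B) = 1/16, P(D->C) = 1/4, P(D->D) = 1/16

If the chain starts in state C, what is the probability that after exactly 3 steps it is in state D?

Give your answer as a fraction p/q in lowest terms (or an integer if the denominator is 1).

Answer: 69/512

Derivation:
Computing P^3 by repeated multiplication:
P^1 =
  A: [5/16, 7/16, 1/8, 1/8]
  B: [1/8, 11/16, 1/16, 1/8]
  C: [7/16, 1/4, 1/16, 1/4]
  D: [5/8, 1/16, 1/4, 1/16]
P^2 =
  A: [73/256, 61/128, 27/256, 17/128]
  B: [59/256, 141/256, 3/32, 1/8]
  C: [45/128, 101/256, 35/256, 15/128]
  D: [45/128, 49/128, 29/256, 39/256]
P^3 =
  A: [569/2048, 1995/4096, 431/4096, 133/1024]
  B: [1065/4096, 523/1024, 411/4096, 33/256]
  C: [1197/4096, 1911/4096, 109/1024, 69/512]
  D: [1239/4096, 1863/4096, 463/4096, 531/4096]

(P^3)[C -> D] = 69/512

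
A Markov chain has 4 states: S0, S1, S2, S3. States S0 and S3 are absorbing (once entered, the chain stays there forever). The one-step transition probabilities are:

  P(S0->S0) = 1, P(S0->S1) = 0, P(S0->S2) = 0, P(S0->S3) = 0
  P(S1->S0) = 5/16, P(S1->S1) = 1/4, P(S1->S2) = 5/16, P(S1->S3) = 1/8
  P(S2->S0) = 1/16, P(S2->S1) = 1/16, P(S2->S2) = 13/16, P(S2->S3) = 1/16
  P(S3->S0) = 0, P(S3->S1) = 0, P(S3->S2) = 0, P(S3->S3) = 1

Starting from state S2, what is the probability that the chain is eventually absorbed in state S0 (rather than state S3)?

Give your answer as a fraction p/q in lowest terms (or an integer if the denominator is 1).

Answer: 17/31

Derivation:
Let a_i = P(absorbed in S0 | start in state i).
Boundary conditions: a_S0 = 1, a_S3 = 0.
For each transient state i, a_i = sum_j P(i->j) * a_j:
  a_S1 = 5/16*a_S0 + 1/4*a_S1 + 5/16*a_S2 + 1/8*a_S3
  a_S2 = 1/16*a_S0 + 1/16*a_S1 + 13/16*a_S2 + 1/16*a_S3

Substituting a_S0 = 1 and a_S3 = 0, rearrange to (I - Q) a = r where r[i] = P(i -> S0):
  [3/4, -5/16] . (a_S1, a_S2) = 5/16
  [-1/16, 3/16] . (a_S1, a_S2) = 1/16

Solving yields:
  a_S1 = 20/31
  a_S2 = 17/31

Starting state is S2, so the absorption probability is a_S2 = 17/31.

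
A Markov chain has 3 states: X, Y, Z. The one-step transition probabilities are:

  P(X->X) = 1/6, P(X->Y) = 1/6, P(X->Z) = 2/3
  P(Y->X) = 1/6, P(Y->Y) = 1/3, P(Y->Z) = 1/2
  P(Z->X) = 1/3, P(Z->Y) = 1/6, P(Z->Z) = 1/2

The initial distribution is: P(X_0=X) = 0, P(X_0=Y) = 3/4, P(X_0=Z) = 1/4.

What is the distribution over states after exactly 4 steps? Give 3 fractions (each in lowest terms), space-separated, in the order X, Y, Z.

Propagating the distribution step by step (d_{t+1} = d_t * P):
d_0 = (X=0, Y=3/4, Z=1/4)
  d_1[X] = 0*1/6 + 3/4*1/6 + 1/4*1/3 = 5/24
  d_1[Y] = 0*1/6 + 3/4*1/3 + 1/4*1/6 = 7/24
  d_1[Z] = 0*2/3 + 3/4*1/2 + 1/4*1/2 = 1/2
d_1 = (X=5/24, Y=7/24, Z=1/2)
  d_2[X] = 5/24*1/6 + 7/24*1/6 + 1/2*1/3 = 1/4
  d_2[Y] = 5/24*1/6 + 7/24*1/3 + 1/2*1/6 = 31/144
  d_2[Z] = 5/24*2/3 + 7/24*1/2 + 1/2*1/2 = 77/144
d_2 = (X=1/4, Y=31/144, Z=77/144)
  d_3[X] = 1/4*1/6 + 31/144*1/6 + 77/144*1/3 = 221/864
  d_3[Y] = 1/4*1/6 + 31/144*1/3 + 77/144*1/6 = 175/864
  d_3[Z] = 1/4*2/3 + 31/144*1/2 + 77/144*1/2 = 13/24
d_3 = (X=221/864, Y=175/864, Z=13/24)
  d_4[X] = 221/864*1/6 + 175/864*1/6 + 13/24*1/3 = 37/144
  d_4[Y] = 221/864*1/6 + 175/864*1/3 + 13/24*1/6 = 1039/5184
  d_4[Z] = 221/864*2/3 + 175/864*1/2 + 13/24*1/2 = 2813/5184
d_4 = (X=37/144, Y=1039/5184, Z=2813/5184)

Answer: 37/144 1039/5184 2813/5184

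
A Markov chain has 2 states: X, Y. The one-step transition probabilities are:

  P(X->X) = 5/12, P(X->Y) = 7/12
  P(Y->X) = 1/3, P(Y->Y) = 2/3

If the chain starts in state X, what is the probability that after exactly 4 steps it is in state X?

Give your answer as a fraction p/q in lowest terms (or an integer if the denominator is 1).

Computing P^4 by repeated multiplication:
P^1 =
  X: [5/12, 7/12]
  Y: [1/3, 2/3]
P^2 =
  X: [53/144, 91/144]
  Y: [13/36, 23/36]
P^3 =
  X: [629/1728, 1099/1728]
  Y: [157/432, 275/432]
P^4 =
  X: [7541/20736, 13195/20736]
  Y: [1885/5184, 3299/5184]

(P^4)[X -> X] = 7541/20736

Answer: 7541/20736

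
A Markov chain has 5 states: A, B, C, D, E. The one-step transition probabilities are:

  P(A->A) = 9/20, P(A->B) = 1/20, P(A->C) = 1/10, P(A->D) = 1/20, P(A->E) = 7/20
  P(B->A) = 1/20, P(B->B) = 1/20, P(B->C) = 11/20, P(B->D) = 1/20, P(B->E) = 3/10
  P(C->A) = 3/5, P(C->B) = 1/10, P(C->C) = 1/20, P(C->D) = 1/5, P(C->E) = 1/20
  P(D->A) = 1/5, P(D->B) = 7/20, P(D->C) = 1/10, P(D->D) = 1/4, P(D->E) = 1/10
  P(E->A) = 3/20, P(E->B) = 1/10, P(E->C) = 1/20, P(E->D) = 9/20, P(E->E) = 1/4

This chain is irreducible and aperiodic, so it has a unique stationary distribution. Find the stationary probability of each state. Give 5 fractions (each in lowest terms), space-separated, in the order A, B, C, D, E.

Answer: 48093/160229 20705/160229 22393/160229 32488/160229 36550/160229

Derivation:
The stationary distribution satisfies pi = pi * P, i.e.:
  pi_A = 9/20*pi_A + 1/20*pi_B + 3/5*pi_C + 1/5*pi_D + 3/20*pi_E
  pi_B = 1/20*pi_A + 1/20*pi_B + 1/10*pi_C + 7/20*pi_D + 1/10*pi_E
  pi_C = 1/10*pi_A + 11/20*pi_B + 1/20*pi_C + 1/10*pi_D + 1/20*pi_E
  pi_D = 1/20*pi_A + 1/20*pi_B + 1/5*pi_C + 1/4*pi_D + 9/20*pi_E
  pi_E = 7/20*pi_A + 3/10*pi_B + 1/20*pi_C + 1/10*pi_D + 1/4*pi_E
with normalization: pi_A + pi_B + pi_C + pi_D + pi_E = 1.

Using the first 4 balance equations plus normalization, the linear system A*pi = b is:
  [-11/20, 1/20, 3/5, 1/5, 3/20] . pi = 0
  [1/20, -19/20, 1/10, 7/20, 1/10] . pi = 0
  [1/10, 11/20, -19/20, 1/10, 1/20] . pi = 0
  [1/20, 1/20, 1/5, -3/4, 9/20] . pi = 0
  [1, 1, 1, 1, 1] . pi = 1

Solving yields:
  pi_A = 48093/160229
  pi_B = 20705/160229
  pi_C = 22393/160229
  pi_D = 32488/160229
  pi_E = 36550/160229

Verification (pi * P):
  48093/160229*9/20 + 20705/160229*1/20 + 22393/160229*3/5 + 32488/160229*1/5 + 36550/160229*3/20 = 48093/160229 = pi_A  (ok)
  48093/160229*1/20 + 20705/160229*1/20 + 22393/160229*1/10 + 32488/160229*7/20 + 36550/160229*1/10 = 20705/160229 = pi_B  (ok)
  48093/160229*1/10 + 20705/160229*11/20 + 22393/160229*1/20 + 32488/160229*1/10 + 36550/160229*1/20 = 22393/160229 = pi_C  (ok)
  48093/160229*1/20 + 20705/160229*1/20 + 22393/160229*1/5 + 32488/160229*1/4 + 36550/160229*9/20 = 32488/160229 = pi_D  (ok)
  48093/160229*7/20 + 20705/160229*3/10 + 22393/160229*1/20 + 32488/160229*1/10 + 36550/160229*1/4 = 36550/160229 = pi_E  (ok)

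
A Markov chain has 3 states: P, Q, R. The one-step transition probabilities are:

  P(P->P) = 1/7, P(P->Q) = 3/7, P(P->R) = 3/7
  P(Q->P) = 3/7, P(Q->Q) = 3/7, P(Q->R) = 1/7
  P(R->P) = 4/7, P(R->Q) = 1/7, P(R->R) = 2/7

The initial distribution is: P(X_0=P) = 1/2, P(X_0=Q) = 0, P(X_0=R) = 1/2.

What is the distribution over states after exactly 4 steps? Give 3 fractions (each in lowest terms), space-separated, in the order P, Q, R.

Answer: 1761/4802 828/2401 1385/4802

Derivation:
Propagating the distribution step by step (d_{t+1} = d_t * P):
d_0 = (P=1/2, Q=0, R=1/2)
  d_1[P] = 1/2*1/7 + 0*3/7 + 1/2*4/7 = 5/14
  d_1[Q] = 1/2*3/7 + 0*3/7 + 1/2*1/7 = 2/7
  d_1[R] = 1/2*3/7 + 0*1/7 + 1/2*2/7 = 5/14
d_1 = (P=5/14, Q=2/7, R=5/14)
  d_2[P] = 5/14*1/7 + 2/7*3/7 + 5/14*4/7 = 37/98
  d_2[Q] = 5/14*3/7 + 2/7*3/7 + 5/14*1/7 = 16/49
  d_2[R] = 5/14*3/7 + 2/7*1/7 + 5/14*2/7 = 29/98
d_2 = (P=37/98, Q=16/49, R=29/98)
  d_3[P] = 37/98*1/7 + 16/49*3/7 + 29/98*4/7 = 249/686
  d_3[Q] = 37/98*3/7 + 16/49*3/7 + 29/98*1/7 = 118/343
  d_3[R] = 37/98*3/7 + 16/49*1/7 + 29/98*2/7 = 201/686
d_3 = (P=249/686, Q=118/343, R=201/686)
  d_4[P] = 249/686*1/7 + 118/343*3/7 + 201/686*4/7 = 1761/4802
  d_4[Q] = 249/686*3/7 + 118/343*3/7 + 201/686*1/7 = 828/2401
  d_4[R] = 249/686*3/7 + 118/343*1/7 + 201/686*2/7 = 1385/4802
d_4 = (P=1761/4802, Q=828/2401, R=1385/4802)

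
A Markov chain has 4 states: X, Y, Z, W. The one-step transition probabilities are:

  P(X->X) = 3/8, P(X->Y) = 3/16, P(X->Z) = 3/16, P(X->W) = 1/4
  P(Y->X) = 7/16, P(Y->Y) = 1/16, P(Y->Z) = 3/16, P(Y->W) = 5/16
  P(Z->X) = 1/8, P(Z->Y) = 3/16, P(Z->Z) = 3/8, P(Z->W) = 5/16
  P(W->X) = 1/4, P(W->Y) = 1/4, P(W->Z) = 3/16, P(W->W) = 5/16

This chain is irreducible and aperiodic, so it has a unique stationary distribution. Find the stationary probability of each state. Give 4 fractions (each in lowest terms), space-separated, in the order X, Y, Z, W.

The stationary distribution satisfies pi = pi * P, i.e.:
  pi_X = 3/8*pi_X + 7/16*pi_Y + 1/8*pi_Z + 1/4*pi_W
  pi_Y = 3/16*pi_X + 1/16*pi_Y + 3/16*pi_Z + 1/4*pi_W
  pi_Z = 3/16*pi_X + 3/16*pi_Y + 3/8*pi_Z + 3/16*pi_W
  pi_W = 1/4*pi_X + 5/16*pi_Y + 5/16*pi_Z + 5/16*pi_W
with normalization: pi_X + pi_Y + pi_Z + pi_W = 1.

Using the first 3 balance equations plus normalization, the linear system A*pi = b is:
  [-5/8, 7/16, 1/8, 1/4] . pi = 0
  [3/16, -15/16, 3/16, 1/4] . pi = 0
  [3/16, 3/16, -5/8, 3/16] . pi = 0
  [1, 1, 1, 1] . pi = 1

Solving yields:
  pi_X = 1021/3497
  pi_Y = 640/3497
  pi_Z = 3/13
  pi_W = 1029/3497

Verification (pi * P):
  1021/3497*3/8 + 640/3497*7/16 + 3/13*1/8 + 1029/3497*1/4 = 1021/3497 = pi_X  (ok)
  1021/3497*3/16 + 640/3497*1/16 + 3/13*3/16 + 1029/3497*1/4 = 640/3497 = pi_Y  (ok)
  1021/3497*3/16 + 640/3497*3/16 + 3/13*3/8 + 1029/3497*3/16 = 3/13 = pi_Z  (ok)
  1021/3497*1/4 + 640/3497*5/16 + 3/13*5/16 + 1029/3497*5/16 = 1029/3497 = pi_W  (ok)

Answer: 1021/3497 640/3497 3/13 1029/3497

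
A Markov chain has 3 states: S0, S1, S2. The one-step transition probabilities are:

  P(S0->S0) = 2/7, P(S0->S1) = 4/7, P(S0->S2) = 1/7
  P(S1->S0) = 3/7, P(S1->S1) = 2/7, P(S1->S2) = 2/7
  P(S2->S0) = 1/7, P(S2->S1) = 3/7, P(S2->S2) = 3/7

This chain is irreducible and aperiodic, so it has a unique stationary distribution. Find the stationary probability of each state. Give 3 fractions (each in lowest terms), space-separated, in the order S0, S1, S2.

Answer: 7/23 19/46 13/46

Derivation:
The stationary distribution satisfies pi = pi * P, i.e.:
  pi_S0 = 2/7*pi_S0 + 3/7*pi_S1 + 1/7*pi_S2
  pi_S1 = 4/7*pi_S0 + 2/7*pi_S1 + 3/7*pi_S2
  pi_S2 = 1/7*pi_S0 + 2/7*pi_S1 + 3/7*pi_S2
with normalization: pi_S0 + pi_S1 + pi_S2 = 1.

Using the first 2 balance equations plus normalization, the linear system A*pi = b is:
  [-5/7, 3/7, 1/7] . pi = 0
  [4/7, -5/7, 3/7] . pi = 0
  [1, 1, 1] . pi = 1

Solving yields:
  pi_S0 = 7/23
  pi_S1 = 19/46
  pi_S2 = 13/46

Verification (pi * P):
  7/23*2/7 + 19/46*3/7 + 13/46*1/7 = 7/23 = pi_S0  (ok)
  7/23*4/7 + 19/46*2/7 + 13/46*3/7 = 19/46 = pi_S1  (ok)
  7/23*1/7 + 19/46*2/7 + 13/46*3/7 = 13/46 = pi_S2  (ok)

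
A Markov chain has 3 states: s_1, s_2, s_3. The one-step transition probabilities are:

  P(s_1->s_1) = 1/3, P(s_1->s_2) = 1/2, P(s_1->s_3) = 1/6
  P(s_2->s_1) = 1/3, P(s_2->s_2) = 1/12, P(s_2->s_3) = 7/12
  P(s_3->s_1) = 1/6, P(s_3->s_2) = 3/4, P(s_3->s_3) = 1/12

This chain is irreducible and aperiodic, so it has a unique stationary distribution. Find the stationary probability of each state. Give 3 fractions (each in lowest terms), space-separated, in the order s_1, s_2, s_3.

The stationary distribution satisfies pi = pi * P, i.e.:
  pi_s_1 = 1/3*pi_s_1 + 1/3*pi_s_2 + 1/6*pi_s_3
  pi_s_2 = 1/2*pi_s_1 + 1/12*pi_s_2 + 3/4*pi_s_3
  pi_s_3 = 1/6*pi_s_1 + 7/12*pi_s_2 + 1/12*pi_s_3
with normalization: pi_s_1 + pi_s_2 + pi_s_3 = 1.

Using the first 2 balance equations plus normalization, the linear system A*pi = b is:
  [-2/3, 1/3, 1/6] . pi = 0
  [1/2, -11/12, 3/4] . pi = 0
  [1, 1, 1] . pi = 1

Solving yields:
  pi_s_1 = 29/103
  pi_s_2 = 42/103
  pi_s_3 = 32/103

Verification (pi * P):
  29/103*1/3 + 42/103*1/3 + 32/103*1/6 = 29/103 = pi_s_1  (ok)
  29/103*1/2 + 42/103*1/12 + 32/103*3/4 = 42/103 = pi_s_2  (ok)
  29/103*1/6 + 42/103*7/12 + 32/103*1/12 = 32/103 = pi_s_3  (ok)

Answer: 29/103 42/103 32/103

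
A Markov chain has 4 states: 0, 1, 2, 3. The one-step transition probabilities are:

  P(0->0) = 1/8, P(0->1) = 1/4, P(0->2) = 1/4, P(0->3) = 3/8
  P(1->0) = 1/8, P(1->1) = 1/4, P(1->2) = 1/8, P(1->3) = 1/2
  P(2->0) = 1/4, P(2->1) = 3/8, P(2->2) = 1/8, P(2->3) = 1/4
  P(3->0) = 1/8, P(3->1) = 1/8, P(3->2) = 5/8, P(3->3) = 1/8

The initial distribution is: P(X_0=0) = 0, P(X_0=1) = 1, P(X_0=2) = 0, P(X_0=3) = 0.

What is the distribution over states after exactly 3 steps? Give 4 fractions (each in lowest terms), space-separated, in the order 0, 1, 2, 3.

Answer: 89/512 17/64 141/512 73/256

Derivation:
Propagating the distribution step by step (d_{t+1} = d_t * P):
d_0 = (0=0, 1=1, 2=0, 3=0)
  d_1[0] = 0*1/8 + 1*1/8 + 0*1/4 + 0*1/8 = 1/8
  d_1[1] = 0*1/4 + 1*1/4 + 0*3/8 + 0*1/8 = 1/4
  d_1[2] = 0*1/4 + 1*1/8 + 0*1/8 + 0*5/8 = 1/8
  d_1[3] = 0*3/8 + 1*1/2 + 0*1/4 + 0*1/8 = 1/2
d_1 = (0=1/8, 1=1/4, 2=1/8, 3=1/2)
  d_2[0] = 1/8*1/8 + 1/4*1/8 + 1/8*1/4 + 1/2*1/8 = 9/64
  d_2[1] = 1/8*1/4 + 1/4*1/4 + 1/8*3/8 + 1/2*1/8 = 13/64
  d_2[2] = 1/8*1/4 + 1/4*1/8 + 1/8*1/8 + 1/2*5/8 = 25/64
  d_2[3] = 1/8*3/8 + 1/4*1/2 + 1/8*1/4 + 1/2*1/8 = 17/64
d_2 = (0=9/64, 1=13/64, 2=25/64, 3=17/64)
  d_3[0] = 9/64*1/8 + 13/64*1/8 + 25/64*1/4 + 17/64*1/8 = 89/512
  d_3[1] = 9/64*1/4 + 13/64*1/4 + 25/64*3/8 + 17/64*1/8 = 17/64
  d_3[2] = 9/64*1/4 + 13/64*1/8 + 25/64*1/8 + 17/64*5/8 = 141/512
  d_3[3] = 9/64*3/8 + 13/64*1/2 + 25/64*1/4 + 17/64*1/8 = 73/256
d_3 = (0=89/512, 1=17/64, 2=141/512, 3=73/256)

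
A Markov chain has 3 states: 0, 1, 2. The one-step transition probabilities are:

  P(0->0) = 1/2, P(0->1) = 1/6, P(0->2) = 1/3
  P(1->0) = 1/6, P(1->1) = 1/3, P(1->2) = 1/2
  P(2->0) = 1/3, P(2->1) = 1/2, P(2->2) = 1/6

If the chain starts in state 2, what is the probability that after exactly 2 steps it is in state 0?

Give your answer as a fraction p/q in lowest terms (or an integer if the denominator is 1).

Computing P^2 by repeated multiplication:
P^1 =
  0: [1/2, 1/6, 1/3]
  1: [1/6, 1/3, 1/2]
  2: [1/3, 1/2, 1/6]
P^2 =
  0: [7/18, 11/36, 11/36]
  1: [11/36, 7/18, 11/36]
  2: [11/36, 11/36, 7/18]

(P^2)[2 -> 0] = 11/36

Answer: 11/36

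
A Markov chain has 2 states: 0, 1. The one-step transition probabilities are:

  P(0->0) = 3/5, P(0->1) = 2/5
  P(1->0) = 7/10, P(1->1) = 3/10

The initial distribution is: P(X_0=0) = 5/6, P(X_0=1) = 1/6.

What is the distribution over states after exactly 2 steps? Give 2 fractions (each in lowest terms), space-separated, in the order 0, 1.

Answer: 383/600 217/600

Derivation:
Propagating the distribution step by step (d_{t+1} = d_t * P):
d_0 = (0=5/6, 1=1/6)
  d_1[0] = 5/6*3/5 + 1/6*7/10 = 37/60
  d_1[1] = 5/6*2/5 + 1/6*3/10 = 23/60
d_1 = (0=37/60, 1=23/60)
  d_2[0] = 37/60*3/5 + 23/60*7/10 = 383/600
  d_2[1] = 37/60*2/5 + 23/60*3/10 = 217/600
d_2 = (0=383/600, 1=217/600)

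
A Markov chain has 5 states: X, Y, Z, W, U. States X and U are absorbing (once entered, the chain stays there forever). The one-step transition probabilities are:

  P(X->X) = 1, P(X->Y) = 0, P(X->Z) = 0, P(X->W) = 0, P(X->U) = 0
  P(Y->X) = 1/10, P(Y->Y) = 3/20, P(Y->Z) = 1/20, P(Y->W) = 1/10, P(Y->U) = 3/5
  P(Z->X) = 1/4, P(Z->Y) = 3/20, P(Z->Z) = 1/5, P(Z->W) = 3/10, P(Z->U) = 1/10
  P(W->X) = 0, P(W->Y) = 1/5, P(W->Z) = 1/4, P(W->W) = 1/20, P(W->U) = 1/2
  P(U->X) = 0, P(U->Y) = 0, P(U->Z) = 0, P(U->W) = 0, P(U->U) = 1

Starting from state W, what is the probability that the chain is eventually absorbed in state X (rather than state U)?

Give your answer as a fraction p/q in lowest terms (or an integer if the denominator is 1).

Answer: 67/491

Derivation:
Let a_i = P(absorbed in X | start in state i).
Boundary conditions: a_X = 1, a_U = 0.
For each transient state i, a_i = sum_j P(i->j) * a_j:
  a_Y = 1/10*a_X + 3/20*a_Y + 1/20*a_Z + 1/10*a_W + 3/5*a_U
  a_Z = 1/4*a_X + 3/20*a_Y + 1/5*a_Z + 3/10*a_W + 1/10*a_U
  a_W = 0*a_X + 1/5*a_Y + 1/4*a_Z + 1/20*a_W + 1/2*a_U

Substituting a_X = 1 and a_U = 0, rearrange to (I - Q) a = r where r[i] = P(i -> X):
  [17/20, -1/20, -1/10] . (a_Y, a_Z, a_W) = 1/10
  [-3/20, 4/5, -3/10] . (a_Y, a_Z, a_W) = 1/4
  [-1/5, -1/4, 19/20] . (a_Y, a_Z, a_W) = 0

Solving yields:
  a_Y = 77/491
  a_Z = 193/491
  a_W = 67/491

Starting state is W, so the absorption probability is a_W = 67/491.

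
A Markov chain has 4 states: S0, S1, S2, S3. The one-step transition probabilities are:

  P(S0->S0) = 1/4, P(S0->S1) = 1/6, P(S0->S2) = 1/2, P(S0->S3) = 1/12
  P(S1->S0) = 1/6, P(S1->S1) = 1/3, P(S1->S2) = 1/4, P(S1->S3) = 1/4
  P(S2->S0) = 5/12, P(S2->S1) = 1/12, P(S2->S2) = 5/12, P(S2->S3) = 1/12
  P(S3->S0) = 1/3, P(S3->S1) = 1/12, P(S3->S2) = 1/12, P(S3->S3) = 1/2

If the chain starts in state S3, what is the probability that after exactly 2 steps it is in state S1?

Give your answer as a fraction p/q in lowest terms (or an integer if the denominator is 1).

Answer: 19/144

Derivation:
Computing P^2 by repeated multiplication:
P^1 =
  S0: [1/4, 1/6, 1/2, 1/12]
  S1: [1/6, 1/3, 1/4, 1/4]
  S2: [5/12, 1/12, 5/12, 1/12]
  S3: [1/3, 1/12, 1/12, 1/2]
P^2 =
  S0: [47/144, 7/48, 55/144, 7/48]
  S1: [41/144, 13/72, 7/24, 35/144]
  S2: [23/72, 5/36, 59/144, 19/144]
  S3: [43/144, 19/144, 19/72, 11/36]

(P^2)[S3 -> S1] = 19/144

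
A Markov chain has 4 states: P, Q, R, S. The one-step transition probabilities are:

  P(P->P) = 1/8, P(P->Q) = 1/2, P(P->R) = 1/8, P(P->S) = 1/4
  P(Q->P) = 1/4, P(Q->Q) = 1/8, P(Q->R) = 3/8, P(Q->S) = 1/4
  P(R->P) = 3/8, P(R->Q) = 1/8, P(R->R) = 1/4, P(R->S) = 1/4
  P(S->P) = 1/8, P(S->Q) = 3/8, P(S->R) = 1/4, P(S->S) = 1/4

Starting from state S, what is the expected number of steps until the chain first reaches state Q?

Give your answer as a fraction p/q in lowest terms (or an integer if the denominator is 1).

Let h_i = expected steps to first reach Q from state i.
Boundary: h_Q = 0.
First-step equations for the other states:
  h_P = 1 + 1/8*h_P + 1/2*h_Q + 1/8*h_R + 1/4*h_S
  h_R = 1 + 3/8*h_P + 1/8*h_Q + 1/4*h_R + 1/4*h_S
  h_S = 1 + 1/8*h_P + 3/8*h_Q + 1/4*h_R + 1/4*h_S

Substituting h_Q = 0 and rearranging gives the linear system (I - Q) h = 1:
  [7/8, -1/8, -1/4] . (h_P, h_R, h_S) = 1
  [-3/8, 3/4, -1/4] . (h_P, h_R, h_S) = 1
  [-1/8, -1/4, 3/4] . (h_P, h_R, h_S) = 1

Solving yields:
  h_P = 112/45
  h_R = 32/9
  h_S = 44/15

Starting state is S, so the expected hitting time is h_S = 44/15.

Answer: 44/15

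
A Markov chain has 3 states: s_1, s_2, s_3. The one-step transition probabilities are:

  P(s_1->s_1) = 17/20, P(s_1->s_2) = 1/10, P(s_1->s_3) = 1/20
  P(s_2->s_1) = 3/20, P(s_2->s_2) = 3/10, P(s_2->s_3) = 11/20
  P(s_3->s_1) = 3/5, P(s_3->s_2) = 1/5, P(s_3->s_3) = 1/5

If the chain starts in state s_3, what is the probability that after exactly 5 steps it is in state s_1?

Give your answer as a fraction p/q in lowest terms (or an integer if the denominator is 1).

Computing P^5 by repeated multiplication:
P^1 =
  s_1: [17/20, 1/10, 1/20]
  s_2: [3/20, 3/10, 11/20]
  s_3: [3/5, 1/5, 1/5]
P^2 =
  s_1: [307/400, 1/8, 43/400]
  s_2: [201/400, 43/200, 113/400]
  s_3: [33/50, 4/25, 9/50]
P^3 =
  s_1: [1177/1600, 543/4000, 1029/8000]
  s_2: [5031/8000, 137/800, 1599/8000]
  s_3: [693/1000, 3/20, 157/1000]
P^4 =
  s_1: [115651/160000, 11201/80000, 21947/160000]
  s_2: [4353/6400, 12339/80000, 26497/160000]
  s_3: [2823/4000, 1457/10000, 2971/20000]
P^5 =
  s_1: [2296637/3200000, 226751/1600000, 449861/3200000]
  s_2: [2242023/3200000, 235853/1600000, 486271/3200000]
  s_3: [284349/400000, 28799/200000, 58053/400000]

(P^5)[s_3 -> s_1] = 284349/400000

Answer: 284349/400000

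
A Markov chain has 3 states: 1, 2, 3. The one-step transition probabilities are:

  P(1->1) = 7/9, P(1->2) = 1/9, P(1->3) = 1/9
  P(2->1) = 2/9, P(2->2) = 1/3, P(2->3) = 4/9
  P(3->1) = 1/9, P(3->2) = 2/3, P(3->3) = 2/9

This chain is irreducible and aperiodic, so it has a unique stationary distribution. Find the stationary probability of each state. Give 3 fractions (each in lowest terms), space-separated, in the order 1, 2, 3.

Answer: 18/41 13/41 10/41

Derivation:
The stationary distribution satisfies pi = pi * P, i.e.:
  pi_1 = 7/9*pi_1 + 2/9*pi_2 + 1/9*pi_3
  pi_2 = 1/9*pi_1 + 1/3*pi_2 + 2/3*pi_3
  pi_3 = 1/9*pi_1 + 4/9*pi_2 + 2/9*pi_3
with normalization: pi_1 + pi_2 + pi_3 = 1.

Using the first 2 balance equations plus normalization, the linear system A*pi = b is:
  [-2/9, 2/9, 1/9] . pi = 0
  [1/9, -2/3, 2/3] . pi = 0
  [1, 1, 1] . pi = 1

Solving yields:
  pi_1 = 18/41
  pi_2 = 13/41
  pi_3 = 10/41

Verification (pi * P):
  18/41*7/9 + 13/41*2/9 + 10/41*1/9 = 18/41 = pi_1  (ok)
  18/41*1/9 + 13/41*1/3 + 10/41*2/3 = 13/41 = pi_2  (ok)
  18/41*1/9 + 13/41*4/9 + 10/41*2/9 = 10/41 = pi_3  (ok)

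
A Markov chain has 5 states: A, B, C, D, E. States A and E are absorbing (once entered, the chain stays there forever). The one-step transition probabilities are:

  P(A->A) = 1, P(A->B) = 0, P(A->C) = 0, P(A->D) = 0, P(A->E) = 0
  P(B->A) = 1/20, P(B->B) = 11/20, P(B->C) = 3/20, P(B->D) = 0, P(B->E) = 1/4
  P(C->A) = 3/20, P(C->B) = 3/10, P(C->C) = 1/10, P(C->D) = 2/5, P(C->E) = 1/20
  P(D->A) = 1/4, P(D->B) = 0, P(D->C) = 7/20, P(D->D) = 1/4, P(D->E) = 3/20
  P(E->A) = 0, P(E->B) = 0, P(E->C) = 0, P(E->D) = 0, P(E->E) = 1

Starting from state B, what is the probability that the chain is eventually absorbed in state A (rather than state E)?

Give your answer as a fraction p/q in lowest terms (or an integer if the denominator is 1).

Answer: 469/1656

Derivation:
Let a_i = P(absorbed in A | start in state i).
Boundary conditions: a_A = 1, a_E = 0.
For each transient state i, a_i = sum_j P(i->j) * a_j:
  a_B = 1/20*a_A + 11/20*a_B + 3/20*a_C + 0*a_D + 1/4*a_E
  a_C = 3/20*a_A + 3/10*a_B + 1/10*a_C + 2/5*a_D + 1/20*a_E
  a_D = 1/4*a_A + 0*a_B + 7/20*a_C + 1/4*a_D + 3/20*a_E

Substituting a_A = 1 and a_E = 0, rearrange to (I - Q) a = r where r[i] = P(i -> A):
  [9/20, -3/20, 0] . (a_B, a_C, a_D) = 1/20
  [-3/10, 9/10, -2/5] . (a_B, a_C, a_D) = 3/20
  [0, -7/20, 3/4] . (a_B, a_C, a_D) = 1/4

Solving yields:
  a_B = 469/1656
  a_C = 95/184
  a_D = 317/552

Starting state is B, so the absorption probability is a_B = 469/1656.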